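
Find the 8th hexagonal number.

8·(2·8 − 1) = 8·15 = 120.

120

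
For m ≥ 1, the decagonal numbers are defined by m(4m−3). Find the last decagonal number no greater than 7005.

Solve n(4n−3) ≤ 7005 for integer n.
n = 42 gives 6930 ≤ 7005, while n = 43 gives 7267 > 7005; so the answer is 6930.

6930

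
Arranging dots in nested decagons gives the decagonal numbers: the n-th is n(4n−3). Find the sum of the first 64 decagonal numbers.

351520

Σ i(4i−3) = 4Σi² − 3Σi over i = 1..64.
Σi = 2080 and Σi² = 89440.
4·89440 − 3·2080 = 351520.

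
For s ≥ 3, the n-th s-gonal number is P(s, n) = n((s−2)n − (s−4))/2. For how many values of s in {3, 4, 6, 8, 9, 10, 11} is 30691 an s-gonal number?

s = 3: P(3, 247) = 30628 and P(3, 248) = 30876; 30691 is not s-gonal.
s = 4: P(4, 175) = 30625 and P(4, 176) = 30976; 30691 is not s-gonal.
s = 6: P(6, 124) = 30628 and P(6, 125) = 31125; 30691 is not s-gonal.
s = 8: P(8, 101) = 30401 and P(8, 102) = 31008; 30691 is not s-gonal.
s = 9: P(9, 94) = 30691. ✓
s = 10: P(10, 87) = 30015 and P(10, 88) = 30712; 30691 is not s-gonal.
s = 11: P(11, 82) = 29971 and P(11, 83) = 30710; 30691 is not s-gonal.
Hits: s ∈ {9} → 1.

1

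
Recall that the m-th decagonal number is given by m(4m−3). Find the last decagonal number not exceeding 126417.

Solve n(4n−3) ≤ 126417 for integer n.
n = 178 gives 126202 ≤ 126417, while n = 179 gives 127627 > 126417; so the answer is 126202.

126202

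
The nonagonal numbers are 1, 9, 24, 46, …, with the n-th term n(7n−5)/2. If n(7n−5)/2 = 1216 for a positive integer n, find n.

19

Set n(7n−5)/2 = 1216, giving 7n² − 5n − 2432 = 0.
The discriminant is 25 + 56·1216 = 68121, and √68121 = 261.
So n = (5 + 261) / 14 = 266/14 = 19.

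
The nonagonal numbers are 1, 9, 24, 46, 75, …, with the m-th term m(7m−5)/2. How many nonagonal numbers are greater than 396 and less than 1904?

12

The n-th nonagonal number is n(7n−5)/2.
Smallest index with value > 396: n = 12 (giving 474).
Largest index with value < 1904: n = 23 (giving 1794).
Indices 12 through 23: 12 terms.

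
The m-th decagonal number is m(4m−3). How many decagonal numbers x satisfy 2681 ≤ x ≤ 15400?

The n-th decagonal number is n(4n−3).
Smallest index with value ≥ 2681: n = 27 (giving 2835).
Largest index with value ≤ 15400: n = 62 (giving 15190).
Indices 27 through 62: 36 terms.

36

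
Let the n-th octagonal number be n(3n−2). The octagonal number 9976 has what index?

Set n(3n−2) = 9976, giving 3n² − 2n − 9976 = 0.
The discriminant is 4 + 12·9976 = 119716, and √119716 = 346.
So n = (2 + 346) / 6 = 348/6 = 58.
Check: 58·(3·58 − 2) = 9976. ✓

58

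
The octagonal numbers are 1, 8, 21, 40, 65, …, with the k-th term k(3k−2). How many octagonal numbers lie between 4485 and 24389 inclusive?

The n-th octagonal number is n(3n−2).
Smallest index with value ≥ 4485: n = 39 (giving 4485).
Largest index with value ≤ 24389: n = 90 (giving 24120).
Indices 39 through 90: 52 terms.

52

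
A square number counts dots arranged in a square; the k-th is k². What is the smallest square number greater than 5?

9

Solve n² > 5 for integer n.
The largest n with value ≤ 5 is 2 (since 4 ≤ 5 < 9), so the first above is n = 3, value 9.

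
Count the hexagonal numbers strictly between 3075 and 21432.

The n-th hexagonal number is n(2n−1).
Smallest index with value > 3075: n = 40 (giving 3160).
Largest index with value < 21432: n = 103 (giving 21115).
Indices 40 through 103: 64 terms.

64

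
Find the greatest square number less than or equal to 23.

Solve n² ≤ 23 for integer n.
n = 4 gives 16 ≤ 23, while n = 5 gives 25 > 23; so the answer is 16.

16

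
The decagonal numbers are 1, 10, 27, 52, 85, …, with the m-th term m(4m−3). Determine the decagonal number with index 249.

247257

249·(4·249 − 3) = 249·993 = 247257.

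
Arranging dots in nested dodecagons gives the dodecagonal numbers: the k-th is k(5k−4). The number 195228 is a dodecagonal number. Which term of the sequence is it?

198

Set n(5n−4) = 195228, giving 5n² − 4n − 195228 = 0.
The discriminant is 16 + 20·195228 = 3904576, and √3904576 = 1976.
So n = (4 + 1976) / 10 = 1980/10 = 198.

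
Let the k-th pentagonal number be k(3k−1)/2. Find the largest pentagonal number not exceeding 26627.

26467

Solve n(3n−1)/2 ≤ 26627 for integer n.
n = 133 gives 26467 ≤ 26627, while n = 134 gives 26867 > 26627; so the answer is 26467.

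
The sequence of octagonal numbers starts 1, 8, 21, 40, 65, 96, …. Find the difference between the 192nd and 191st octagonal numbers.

Consecutive octagonal numbers differ by 6n − 5: here 6·192 − 5 = 1147.

1147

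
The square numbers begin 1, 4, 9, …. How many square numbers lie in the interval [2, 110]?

The n-th square number is n².
Smallest index with value ≥ 2: n = 2 (giving 4).
Largest index with value ≤ 110: n = 10 (giving 100).
Indices 2 through 10: 9 terms.

9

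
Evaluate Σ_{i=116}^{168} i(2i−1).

Σ i(2i−1) = 2Σi² − Σi over i = 116..168.
Σi = 14196 − 6670 = 7526 and Σi² = 1594684 − 513590 = 1081094.
2·1081094 − 1·7526 = 2154662.

2154662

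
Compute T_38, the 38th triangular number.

The 38th triangular number is n(n+1)/2 with n = 38.
38·39/2 = 1482/2 = 741.

741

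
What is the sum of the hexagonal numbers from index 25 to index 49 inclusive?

70125

Σ i(2i−1) = 2Σi² − Σi over i = 25..49.
Σi = 1225 − 300 = 925 and Σi² = 40425 − 4900 = 35525.
2·35525 − 1·925 = 70125.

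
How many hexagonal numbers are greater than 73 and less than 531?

10

The n-th hexagonal number is n(2n−1).
Smallest index with value > 73: n = 7 (giving 91).
Largest index with value < 531: n = 16 (giving 496).
Indices 7 through 16: 10 terms.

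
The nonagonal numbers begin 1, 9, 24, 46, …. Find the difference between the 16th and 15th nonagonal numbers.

106

Consecutive nonagonal numbers differ by 7n − 6: here 7·16 − 6 = 106.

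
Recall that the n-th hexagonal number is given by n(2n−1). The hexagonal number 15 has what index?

3

Set n(2n−1) = 15, giving 2n² − n − 15 = 0.
So n = (1 + 11) / 4 = 12/4 = 3.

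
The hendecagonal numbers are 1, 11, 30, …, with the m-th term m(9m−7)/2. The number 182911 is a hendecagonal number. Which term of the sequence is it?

Set n(9n−7)/2 = 182911, giving 9n² − 7n − 365822 = 0.
The discriminant is 49 + 72·182911 = 13169641, and √13169641 = 3629.
So n = (7 + 3629) / 18 = 3636/18 = 202.
Check: 202·(9·202 − 7)/2 = 182911. ✓

202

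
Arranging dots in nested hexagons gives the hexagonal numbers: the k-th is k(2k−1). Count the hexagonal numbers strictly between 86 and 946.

15

The n-th hexagonal number is n(2n−1).
Smallest index with value > 86: n = 7 (giving 91).
Largest index with value < 946: n = 21 (giving 861).
Indices 7 through 21: 15 terms.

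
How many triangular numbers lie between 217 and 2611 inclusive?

The n-th triangular number is n(n+1)/2.
Smallest index with value ≥ 217: n = 21 (giving 231).
Largest index with value ≤ 2611: n = 71 (giving 2556).
Indices 21 through 71: 51 terms.

51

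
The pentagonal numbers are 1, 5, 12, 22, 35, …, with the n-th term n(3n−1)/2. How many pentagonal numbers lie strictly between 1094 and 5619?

The n-th pentagonal number is n(3n−1)/2.
Smallest index with value > 1094: n = 28 (giving 1162).
Largest index with value < 5619: n = 61 (giving 5551).
Indices 28 through 61: 34 terms.

34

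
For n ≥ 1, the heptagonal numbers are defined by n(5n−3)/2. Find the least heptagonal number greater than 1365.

1404

Solve n(5n−3)/2 > 1365 for integer n.
The largest n with value ≤ 1365 is 23 (since 1288 ≤ 1365 < 1404), so the first above is n = 24, value 1404.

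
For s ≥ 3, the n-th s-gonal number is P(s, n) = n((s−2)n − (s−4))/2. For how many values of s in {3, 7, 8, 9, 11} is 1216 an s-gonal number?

s = 3: P(3, 48) = 1176 and P(3, 49) = 1225; 1216 is not s-gonal.
s = 7: P(7, 22) = 1177 and P(7, 23) = 1288; 1216 is not s-gonal.
s = 8: P(8, 20) = 1160 and P(8, 21) = 1281; 1216 is not s-gonal.
s = 9: P(9, 19) = 1216. ✓
s = 11: P(11, 16) = 1096 and P(11, 17) = 1241; 1216 is not s-gonal.
Hits: s ∈ {9} → 1.

1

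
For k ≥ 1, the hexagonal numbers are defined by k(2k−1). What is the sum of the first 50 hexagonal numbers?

84575

Σ i(2i−1) = 2Σi² − Σi over i = 1..50.
Σi = 1275 and Σi² = 42925.
2·42925 − 1·1275 = 84575.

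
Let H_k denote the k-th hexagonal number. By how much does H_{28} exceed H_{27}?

109

Consecutive hexagonal numbers differ by 4n − 3: here 4·28 − 3 = 109.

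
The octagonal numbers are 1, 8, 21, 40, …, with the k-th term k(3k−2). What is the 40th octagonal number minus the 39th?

235

Consecutive octagonal numbers differ by 6n − 5: here 6·40 − 5 = 235.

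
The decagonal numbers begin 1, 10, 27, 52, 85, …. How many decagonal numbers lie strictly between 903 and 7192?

27

The n-th decagonal number is n(4n−3).
Smallest index with value > 903: n = 16 (giving 976).
Largest index with value < 7192: n = 42 (giving 6930).
Indices 16 through 42: 27 terms.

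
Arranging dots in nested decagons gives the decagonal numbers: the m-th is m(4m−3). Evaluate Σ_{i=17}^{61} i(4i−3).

298875

Σ i(4i−3) = 4Σi² − 3Σi over i = 17..61.
Σi = 1891 − 136 = 1755 and Σi² = 77531 − 1496 = 76035.
4·76035 − 3·1755 = 298875.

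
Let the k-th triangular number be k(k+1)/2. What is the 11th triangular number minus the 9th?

21

11·12/2 = 66 and 9·10/2 = 45.
Difference: 66 − 45 = 21.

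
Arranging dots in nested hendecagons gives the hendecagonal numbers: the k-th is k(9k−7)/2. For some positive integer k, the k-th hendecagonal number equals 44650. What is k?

Set n(9n−7)/2 = 44650, giving 9n² − 7n − 89300 = 0.
The discriminant is 49 + 72·44650 = 3214849, and √3214849 = 1793.
So n = (7 + 1793) / 18 = 1800/18 = 100.

100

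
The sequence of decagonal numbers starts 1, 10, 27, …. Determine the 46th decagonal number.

The 46th decagonal number is n(4n−3) with n = 46.
46·(4·46 − 3) = 46·181 = 8326.

8326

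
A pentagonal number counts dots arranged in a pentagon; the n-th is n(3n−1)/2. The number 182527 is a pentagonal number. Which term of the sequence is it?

Set n(3n−1)/2 = 182527, giving 3n² − n − 365054 = 0.
The discriminant is 1 + 24·182527 = 4380649, and √4380649 = 2093.
So n = (1 + 2093) / 6 = 2094/6 = 349.

349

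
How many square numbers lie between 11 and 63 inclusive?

4

The n-th square number is n².
Smallest index with value ≥ 11: n = 4 (giving 16).
Largest index with value ≤ 63: n = 7 (giving 49).
Indices 4 through 7: 4 terms.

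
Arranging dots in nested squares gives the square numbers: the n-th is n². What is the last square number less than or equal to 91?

Solve n² ≤ 91 for integer n.
n = 9 gives 81 ≤ 91, while n = 10 gives 100 > 91; so the answer is 81.

81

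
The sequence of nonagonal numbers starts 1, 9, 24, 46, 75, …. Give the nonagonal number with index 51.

51·(7·51 − 5)/2 = 51·352/2 = 51·176 = 8976.

8976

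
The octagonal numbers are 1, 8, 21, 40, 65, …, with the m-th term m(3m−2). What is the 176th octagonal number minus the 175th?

Consecutive octagonal numbers differ by 6n − 5: here 6·176 − 5 = 1051.

1051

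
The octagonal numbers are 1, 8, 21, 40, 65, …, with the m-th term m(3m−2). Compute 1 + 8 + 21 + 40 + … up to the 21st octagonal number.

Σ i(3i−2) = 3Σi² − 2Σi over i = 1..21.
Σi = 231 and Σi² = 3311.
3·3311 − 2·231 = 9471.

9471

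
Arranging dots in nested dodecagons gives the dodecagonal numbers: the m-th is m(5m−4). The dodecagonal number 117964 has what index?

Set n(5n−4) = 117964, giving 5n² − 4n − 117964 = 0.
So n = (4 + 1536) / 10 = 1540/10 = 154.

154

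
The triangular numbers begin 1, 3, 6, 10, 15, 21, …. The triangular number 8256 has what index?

Set n(n+1)/2 = 8256, giving n² + n − 16512 = 0.
The discriminant is 1 + 8·8256 = 66049, and √66049 = 257.
So n = (-1 + 257) / 2 = 256/2 = 128.

128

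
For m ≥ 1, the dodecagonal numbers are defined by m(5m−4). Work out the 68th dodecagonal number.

The 68th dodecagonal number is n(5n−4) with n = 68.
68·(5·68 − 4) = 68·336 = 22848.

22848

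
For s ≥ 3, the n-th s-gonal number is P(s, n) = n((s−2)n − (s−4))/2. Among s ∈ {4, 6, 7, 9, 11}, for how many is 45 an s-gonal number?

1

s = 4: P(4, 6) = 36 and P(4, 7) = 49; 45 is not s-gonal.
s = 6: P(6, 5) = 45. ✓
s = 7: P(7, 4) = 34 and P(7, 5) = 55; 45 is not s-gonal.
s = 9: P(9, 3) = 24 and P(9, 4) = 46; 45 is not s-gonal.
s = 11: P(11, 3) = 30 and P(11, 4) = 58; 45 is not s-gonal.
Hits: s ∈ {6} → 1.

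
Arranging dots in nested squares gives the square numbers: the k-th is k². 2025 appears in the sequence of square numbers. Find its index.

45

We need n² = 2025, so n = √2025 = 45.
Check: 45² = 2025. ✓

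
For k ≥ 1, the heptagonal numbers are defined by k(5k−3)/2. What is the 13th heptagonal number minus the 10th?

13·(5·13 − 3)/2 = 403 and 10·(5·10 − 3)/2 = 235.
Difference: 403 − 235 = 168.

168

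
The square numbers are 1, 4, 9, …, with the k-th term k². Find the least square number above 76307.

76729

Solve n² > 76307 for integer n.
The largest n with value ≤ 76307 is 276 (since 76176 ≤ 76307 < 76729), so the first above is n = 277, value 76729.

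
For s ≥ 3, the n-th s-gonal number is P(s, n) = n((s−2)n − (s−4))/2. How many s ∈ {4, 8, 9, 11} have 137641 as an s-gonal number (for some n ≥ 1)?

s = 4: P(4, 371) = 137641. ✓
s = 8: P(8, 214) = 136960 and P(8, 215) = 138245; 137641 is not s-gonal.
s = 9: P(9, 198) = 136719 and P(9, 199) = 138106; 137641 is not s-gonal.
s = 11: P(11, 175) = 137200 and P(11, 176) = 138776; 137641 is not s-gonal.
Hits: s ∈ {4} → 1.

1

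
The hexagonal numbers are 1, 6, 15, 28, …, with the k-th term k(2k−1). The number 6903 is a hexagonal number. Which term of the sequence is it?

Set n(2n−1) = 6903, giving 2n² − n − 6903 = 0.
The discriminant is 1 + 8·6903 = 55225, and √55225 = 235.
So n = (1 + 235) / 4 = 236/4 = 59.
Check: 59·(2·59 − 1) = 6903. ✓

59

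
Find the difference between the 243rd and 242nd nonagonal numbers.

1695

Consecutive nonagonal numbers differ by 7n − 6: here 7·243 − 6 = 1695.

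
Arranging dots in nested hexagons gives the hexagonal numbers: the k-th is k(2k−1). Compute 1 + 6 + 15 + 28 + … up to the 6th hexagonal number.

161

Σ i(2i−1) = 2Σi² − Σi over i = 1..6.
Σi = 21 and Σi² = 91.
2·91 − 1·21 = 161.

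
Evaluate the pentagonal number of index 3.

12

The 3rd pentagonal number is n(3n−1)/2 with n = 3.
3·(3·3 − 1)/2 = 3·8/2 = 3·4 = 12.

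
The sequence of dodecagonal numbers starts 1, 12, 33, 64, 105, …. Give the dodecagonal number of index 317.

501177

317·(5·317 − 4) = 317·1581 = 501177.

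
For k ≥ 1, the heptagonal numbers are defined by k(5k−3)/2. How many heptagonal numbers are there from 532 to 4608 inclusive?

The n-th heptagonal number is n(5n−3)/2.
Smallest index with value ≥ 532: n = 15 (giving 540).
Largest index with value ≤ 4608: n = 43 (giving 4558).
Indices 15 through 43: 29 terms.

29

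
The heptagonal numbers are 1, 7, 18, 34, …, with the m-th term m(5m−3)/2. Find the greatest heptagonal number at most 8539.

Solve n(5n−3)/2 ≤ 8539 for integer n.
n = 58 gives 8323 ≤ 8539, while n = 59 gives 8614 > 8539; so the answer is 8323.

8323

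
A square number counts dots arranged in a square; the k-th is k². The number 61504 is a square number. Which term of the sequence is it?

248

We need n² = 61504, so n = √61504 = 248.
Check: 248² = 61504. ✓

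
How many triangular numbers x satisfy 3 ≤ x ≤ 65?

The n-th triangular number is n(n+1)/2.
Smallest index with value ≥ 3: n = 2 (giving 3).
Largest index with value ≤ 65: n = 10 (giving 55).
Indices 2 through 10: 9 terms.

9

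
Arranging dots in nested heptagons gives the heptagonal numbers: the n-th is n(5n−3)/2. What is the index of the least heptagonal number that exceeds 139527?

Solve n(5n−3)/2 > 139527 for integer n.
The largest n with value ≤ 139527 is 236 (since 138886 ≤ 139527 < 140067), so the first above is n = 237, value 140067.

237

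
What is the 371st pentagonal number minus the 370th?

Consecutive pentagonal numbers differ by 3n − 2: here 3·371 − 2 = 1111.

1111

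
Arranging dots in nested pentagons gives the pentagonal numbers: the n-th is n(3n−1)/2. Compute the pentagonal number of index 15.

15·(3·15 − 1)/2 = 15·44/2 = 15·22 = 330.

330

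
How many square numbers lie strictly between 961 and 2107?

The n-th square number is n².
Smallest index with value > 961: n = 32 (giving 1024).
Largest index with value < 2107: n = 45 (giving 2025).
Indices 32 through 45: 14 terms.

14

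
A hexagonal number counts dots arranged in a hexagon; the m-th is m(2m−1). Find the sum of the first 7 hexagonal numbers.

252

Σ i(2i−1) = 2Σi² − Σi over i = 1..7.
Σi = 28 and Σi² = 140.
2·140 − 1·28 = 252.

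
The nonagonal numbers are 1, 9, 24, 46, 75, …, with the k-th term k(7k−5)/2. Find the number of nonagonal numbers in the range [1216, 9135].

The n-th nonagonal number is n(7n−5)/2.
Smallest index with value ≥ 1216: n = 19 (giving 1216).
Largest index with value ≤ 9135: n = 51 (giving 8976).
Indices 19 through 51: 33 terms.

33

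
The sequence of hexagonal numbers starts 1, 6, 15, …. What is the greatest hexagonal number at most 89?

Solve n(2n−1) ≤ 89 for integer n.
n = 6 gives 66 ≤ 89, while n = 7 gives 91 > 89; so the answer is 66.

66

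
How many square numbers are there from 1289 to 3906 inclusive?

The n-th square number is n².
Smallest index with value ≥ 1289: n = 36 (giving 1296).
Largest index with value ≤ 3906: n = 62 (giving 3844).
Indices 36 through 62: 27 terms.

27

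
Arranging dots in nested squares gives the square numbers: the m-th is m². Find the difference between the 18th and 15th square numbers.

18² = 324 and 15² = 225.
Difference: 324 − 225 = 99.

99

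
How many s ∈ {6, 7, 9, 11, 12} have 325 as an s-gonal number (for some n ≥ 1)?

s = 6: P(6, 13) = 325. ✓
s = 7: P(7, 11) = 286 and P(7, 12) = 342; 325 is not s-gonal.
s = 9: P(9, 10) = 325. ✓
s = 11: P(11, 8) = 260 and P(11, 9) = 333; 325 is not s-gonal.
s = 12: P(12, 8) = 288 and P(12, 9) = 369; 325 is not s-gonal.
Hits: s ∈ {6, 9} → 2.

2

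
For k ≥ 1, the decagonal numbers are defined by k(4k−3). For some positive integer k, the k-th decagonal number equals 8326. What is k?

46

Set n(4n−3) = 8326, giving 4n² − 3n − 8326 = 0.
The discriminant is 9 + 16·8326 = 133225, and √133225 = 365.
So n = (3 + 365) / 8 = 368/8 = 46.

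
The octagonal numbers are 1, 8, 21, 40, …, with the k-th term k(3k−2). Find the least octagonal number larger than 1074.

1160

Solve n(3n−2) > 1074 for integer n.
The largest n with value ≤ 1074 is 19 (since 1045 ≤ 1074 < 1160), so the first above is n = 20, value 1160.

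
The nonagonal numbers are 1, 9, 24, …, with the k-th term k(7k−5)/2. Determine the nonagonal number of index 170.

100725

The 170th nonagonal number is n(7n−5)/2 with n = 170.
170·(7·170 − 5)/2 = 170·1185/2 = 100725.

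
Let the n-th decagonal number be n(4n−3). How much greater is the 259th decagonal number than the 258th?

Consecutive decagonal numbers differ by 8n − 7: here 8·259 − 7 = 2065.

2065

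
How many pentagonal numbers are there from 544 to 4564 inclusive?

36

The n-th pentagonal number is n(3n−1)/2.
Smallest index with value ≥ 544: n = 20 (giving 590).
Largest index with value ≤ 4564: n = 55 (giving 4510).
Indices 20 through 55: 36 terms.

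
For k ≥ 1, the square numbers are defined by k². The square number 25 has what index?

5

We need n² = 25, so n = √25 = 5.
Check: 5² = 25. ✓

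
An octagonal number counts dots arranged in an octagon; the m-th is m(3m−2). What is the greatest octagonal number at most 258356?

Solve n(3n−2) ≤ 258356 for integer n.
n = 293 gives 256961 ≤ 258356, while n = 294 gives 258720 > 258356; so the answer is 256961.

256961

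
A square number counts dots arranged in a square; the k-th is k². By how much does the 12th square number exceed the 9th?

12² = 144 and 9² = 81.
Difference: 144 − 81 = 63.

63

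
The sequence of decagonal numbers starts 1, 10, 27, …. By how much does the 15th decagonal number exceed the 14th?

Consecutive decagonal numbers differ by 8n − 7: here 8·15 − 7 = 113.

113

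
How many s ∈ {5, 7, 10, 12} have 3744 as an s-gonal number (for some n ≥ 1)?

1

s = 5: P(5, 50) = 3725 and P(5, 51) = 3876; 3744 is not s-gonal.
s = 7: P(7, 39) = 3744. ✓
s = 10: P(10, 30) = 3510 and P(10, 31) = 3751; 3744 is not s-gonal.
s = 12: P(12, 27) = 3537 and P(12, 28) = 3808; 3744 is not s-gonal.
Hits: s ∈ {7} → 1.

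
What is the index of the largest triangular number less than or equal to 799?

39

Solve n(n+1)/2 ≤ 799 for integer n.
n = 39 gives 780 ≤ 799, while n = 40 gives 820 > 799; so the answer is index 39.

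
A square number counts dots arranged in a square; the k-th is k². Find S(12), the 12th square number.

144

12² = 144.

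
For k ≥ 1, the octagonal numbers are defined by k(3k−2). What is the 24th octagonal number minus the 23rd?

Consecutive octagonal numbers differ by 6n − 5: here 6·24 − 5 = 139.

139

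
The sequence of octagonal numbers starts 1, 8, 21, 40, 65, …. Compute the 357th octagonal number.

381633

The 357th octagonal number is n(3n−2) with n = 357.
357·(3·357 − 2) = 357·1069 = 381633.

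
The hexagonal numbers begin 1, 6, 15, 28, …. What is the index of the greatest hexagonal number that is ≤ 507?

Solve n(2n−1) ≤ 507 for integer n.
n = 16 gives 496 ≤ 507, while n = 17 gives 561 > 507; so the answer is index 16.

16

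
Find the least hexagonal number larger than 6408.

6441

Solve n(2n−1) > 6408 for integer n.
The largest n with value ≤ 6408 is 56 (since 6216 ≤ 6408 < 6441), so the first above is n = 57, value 6441.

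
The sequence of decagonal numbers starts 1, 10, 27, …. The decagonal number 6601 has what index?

41

Set n(4n−3) = 6601, giving 4n² − 3n − 6601 = 0.
The discriminant is 9 + 16·6601 = 105625, and √105625 = 325.
So n = (3 + 325) / 8 = 328/8 = 41.
Check: 41·(4·41 − 3) = 6601. ✓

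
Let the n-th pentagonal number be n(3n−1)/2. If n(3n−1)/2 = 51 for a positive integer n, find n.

6

Set n(3n−1)/2 = 51, giving 3n² − n − 102 = 0.
The discriminant is 1 + 24·51 = 1225, and √1225 = 35.
So n = (1 + 35) / 6 = 36/6 = 6.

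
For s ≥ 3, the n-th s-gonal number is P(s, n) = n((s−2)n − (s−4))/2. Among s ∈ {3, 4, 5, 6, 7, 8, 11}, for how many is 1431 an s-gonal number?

s = 3: P(3, 53) = 1431. ✓
s = 4: P(4, 37) = 1369 and P(4, 38) = 1444; 1431 is not s-gonal.
s = 5: P(5, 31) = 1426 and P(5, 32) = 1520; 1431 is not s-gonal.
s = 6: P(6, 27) = 1431. ✓
s = 7: P(7, 24) = 1404 and P(7, 25) = 1525; 1431 is not s-gonal.
s = 8: P(8, 22) = 1408 and P(8, 23) = 1541; 1431 is not s-gonal.
s = 11: P(11, 18) = 1395 and P(11, 19) = 1558; 1431 is not s-gonal.
Hits: s ∈ {3, 6} → 2.

2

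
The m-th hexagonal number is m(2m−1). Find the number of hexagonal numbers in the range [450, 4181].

The n-th hexagonal number is n(2n−1).
Smallest index with value ≥ 450: n = 16 (giving 496).
Largest index with value ≤ 4181: n = 45 (giving 4005).
Indices 16 through 45: 30 terms.

30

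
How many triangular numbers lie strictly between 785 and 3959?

49

The n-th triangular number is n(n+1)/2.
Smallest index with value > 785: n = 40 (giving 820).
Largest index with value < 3959: n = 88 (giving 3916).
Indices 40 through 88: 49 terms.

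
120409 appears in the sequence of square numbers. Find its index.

We need n² = 120409, so n = √120409 = 347.

347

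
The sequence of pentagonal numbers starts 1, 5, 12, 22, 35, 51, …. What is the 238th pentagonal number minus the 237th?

712

Consecutive pentagonal numbers differ by 3n − 2: here 3·238 − 2 = 712.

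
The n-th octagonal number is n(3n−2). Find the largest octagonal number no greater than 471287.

Solve n(3n−2) ≤ 471287 for integer n.
n = 396 gives 469656 ≤ 471287, while n = 397 gives 472033 > 471287; so the answer is 469656.

469656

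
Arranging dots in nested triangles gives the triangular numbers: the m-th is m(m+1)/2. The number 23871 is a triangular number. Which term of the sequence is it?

Set n(n+1)/2 = 23871, giving n² + n − 47742 = 0.
So n = (-1 + 437) / 2 = 436/2 = 218.

218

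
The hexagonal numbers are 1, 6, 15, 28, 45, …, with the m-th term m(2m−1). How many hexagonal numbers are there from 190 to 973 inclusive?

13

The n-th hexagonal number is n(2n−1).
Smallest index with value ≥ 190: n = 10 (giving 190).
Largest index with value ≤ 973: n = 22 (giving 946).
Indices 10 through 22: 13 terms.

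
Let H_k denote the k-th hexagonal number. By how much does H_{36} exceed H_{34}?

278

36·(2·36 − 1) = 2556 and 34·(2·34 − 1) = 2278.
Difference: 2556 − 2278 = 278.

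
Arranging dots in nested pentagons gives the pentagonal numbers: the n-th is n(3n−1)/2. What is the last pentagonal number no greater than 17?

12

Solve n(3n−1)/2 ≤ 17 for integer n.
n = 3 gives 12 ≤ 17, while n = 4 gives 22 > 17; so the answer is 12.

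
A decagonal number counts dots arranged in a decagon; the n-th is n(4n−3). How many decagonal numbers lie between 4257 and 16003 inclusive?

The n-th decagonal number is n(4n−3).
Smallest index with value ≥ 4257: n = 33 (giving 4257).
Largest index with value ≤ 16003: n = 63 (giving 15687).
Indices 33 through 63: 31 terms.

31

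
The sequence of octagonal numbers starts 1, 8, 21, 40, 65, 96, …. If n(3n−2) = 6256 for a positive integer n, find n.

46

Set n(3n−2) = 6256, giving 3n² − 2n − 6256 = 0.
So n = (2 + 274) / 6 = 276/6 = 46.
Check: 46·(3·46 − 2) = 6256. ✓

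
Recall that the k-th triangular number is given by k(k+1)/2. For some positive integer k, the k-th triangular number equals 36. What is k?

Set n(n+1)/2 = 36, giving n² + n − 72 = 0.
The discriminant is 1 + 8·36 = 289, and √289 = 17.
So n = (-1 + 17) / 2 = 16/2 = 8.

8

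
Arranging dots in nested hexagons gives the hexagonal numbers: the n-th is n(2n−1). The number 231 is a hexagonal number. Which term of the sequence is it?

Set n(2n−1) = 231, giving 2n² − n − 231 = 0.
The discriminant is 1 + 8·231 = 1849, and √1849 = 43.
So n = (1 + 43) / 4 = 44/4 = 11.

11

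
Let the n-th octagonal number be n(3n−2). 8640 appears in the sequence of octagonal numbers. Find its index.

Set n(3n−2) = 8640, giving 3n² − 2n − 8640 = 0.
The discriminant is 4 + 12·8640 = 103684, and √103684 = 322.
So n = (2 + 322) / 6 = 324/6 = 54.

54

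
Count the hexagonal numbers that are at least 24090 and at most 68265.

76

The n-th hexagonal number is n(2n−1).
Smallest index with value ≥ 24090: n = 110 (giving 24090).
Largest index with value ≤ 68265: n = 185 (giving 68265).
Indices 110 through 185: 76 terms.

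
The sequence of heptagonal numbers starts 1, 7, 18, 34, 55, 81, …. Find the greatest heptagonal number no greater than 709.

Solve n(5n−3)/2 ≤ 709 for integer n.
n = 17 gives 697 ≤ 709, while n = 18 gives 783 > 709; so the answer is 697.

697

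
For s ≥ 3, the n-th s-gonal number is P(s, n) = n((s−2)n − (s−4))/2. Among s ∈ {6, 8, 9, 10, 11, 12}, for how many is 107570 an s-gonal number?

s = 6: P(6, 232) = 107416 and P(6, 233) = 108345; 107570 is not s-gonal.
s = 8: P(8, 189) = 106785 and P(8, 190) = 107920; 107570 is not s-gonal.
s = 9: P(9, 175) = 106750 and P(9, 176) = 107976; 107570 is not s-gonal.
s = 10: P(10, 164) = 107092 and P(10, 165) = 108405; 107570 is not s-gonal.
s = 11: P(11, 155) = 107570. ✓
s = 12: P(12, 147) = 107457 and P(12, 148) = 108928; 107570 is not s-gonal.
Hits: s ∈ {11} → 1.

1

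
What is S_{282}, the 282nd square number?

The 282nd square number is n² with n = 282.
282² = 79524.

79524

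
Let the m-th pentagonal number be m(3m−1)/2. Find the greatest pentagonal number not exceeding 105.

92

Solve n(3n−1)/2 ≤ 105 for integer n.
n = 8 gives 92 ≤ 105, while n = 9 gives 117 > 105; so the answer is 92.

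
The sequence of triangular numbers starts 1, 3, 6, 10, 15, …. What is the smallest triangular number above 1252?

Solve n(n+1)/2 > 1252 for integer n.
The largest n with value ≤ 1252 is 49 (since 1225 ≤ 1252 < 1275), so the first above is n = 50, value 1275.

1275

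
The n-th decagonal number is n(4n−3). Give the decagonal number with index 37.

5365

The 37th decagonal number is n(4n−3) with n = 37.
37·(4·37 − 3) = 37·145 = 5365.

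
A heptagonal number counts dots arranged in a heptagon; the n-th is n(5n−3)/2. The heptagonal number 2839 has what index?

34

Set n(5n−3)/2 = 2839, giving 5n² − 3n − 5678 = 0.
So n = (3 + 337) / 10 = 340/10 = 34.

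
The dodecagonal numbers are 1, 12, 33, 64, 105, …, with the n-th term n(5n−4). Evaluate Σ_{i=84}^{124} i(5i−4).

Σ i(5i−4) = 5Σi² − 4Σi over i = 84..124.
Σi = 7750 − 3486 = 4264 and Σi² = 643250 − 194054 = 449196.
5·449196 − 4·4264 = 2228924.

2228924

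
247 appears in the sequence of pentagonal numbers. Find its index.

13

Set n(3n−1)/2 = 247, giving 3n² − n − 494 = 0.
The discriminant is 1 + 24·247 = 5929, and √5929 = 77.
So n = (1 + 77) / 6 = 78/6 = 13.
Check: 13·(3·13 − 1)/2 = 247. ✓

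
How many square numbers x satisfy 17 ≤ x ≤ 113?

The n-th square number is n².
Smallest index with value ≥ 17: n = 5 (giving 25).
Largest index with value ≤ 113: n = 10 (giving 100).
Indices 5 through 10: 6 terms.

6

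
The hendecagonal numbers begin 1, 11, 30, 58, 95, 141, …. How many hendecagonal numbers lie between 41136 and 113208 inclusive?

The n-th hendecagonal number is n(9n−7)/2.
Smallest index with value ≥ 41136: n = 96 (giving 41136).
Largest index with value ≤ 113208: n = 159 (giving 113208).
Indices 96 through 159: 64 terms.

64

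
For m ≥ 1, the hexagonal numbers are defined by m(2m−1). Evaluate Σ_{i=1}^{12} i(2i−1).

Σ i(2i−1) = 2Σi² − Σi over i = 1..12.
Σi = 78 and Σi² = 650.
2·650 − 1·78 = 1222.

1222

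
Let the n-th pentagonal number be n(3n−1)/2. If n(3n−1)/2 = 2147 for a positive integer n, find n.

Set n(3n−1)/2 = 2147, giving 3n² − n − 4294 = 0.
So n = (1 + 227) / 6 = 228/6 = 38.

38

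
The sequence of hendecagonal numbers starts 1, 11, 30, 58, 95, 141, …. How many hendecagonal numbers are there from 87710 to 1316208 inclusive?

The n-th hendecagonal number is n(9n−7)/2.
Smallest index with value ≥ 87710: n = 140 (giving 87710).
Largest index with value ≤ 1316208: n = 541 (giving 1315171).
Indices 140 through 541: 402 terms.

402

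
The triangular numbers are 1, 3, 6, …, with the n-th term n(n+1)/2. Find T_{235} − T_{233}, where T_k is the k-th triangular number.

235·236/2 = 27730 and 233·234/2 = 27261.
Difference: 27730 − 27261 = 469.

469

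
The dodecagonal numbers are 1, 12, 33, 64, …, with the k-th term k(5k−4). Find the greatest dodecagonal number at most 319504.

319033

Solve n(5n−4) ≤ 319504 for integer n.
n = 253 gives 319033 ≤ 319504, while n = 254 gives 321564 > 319504; so the answer is 319033.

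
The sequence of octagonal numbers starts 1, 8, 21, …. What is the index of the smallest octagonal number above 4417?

39

Solve n(3n−2) > 4417 for integer n.
The largest n with value ≤ 4417 is 38 (since 4256 ≤ 4417 < 4485), so the first above is n = 39, value 4485.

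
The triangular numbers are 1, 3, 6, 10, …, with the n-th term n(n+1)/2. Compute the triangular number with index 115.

6670

The 115th triangular number is n(n+1)/2 with n = 115.
115·116/2 = 13340/2 = 6670.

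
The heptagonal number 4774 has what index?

Set n(5n−3)/2 = 4774, giving 5n² − 3n − 9548 = 0.
The discriminant is 9 + 40·4774 = 190969, and √190969 = 437.
So n = (3 + 437) / 10 = 440/10 = 44.
Check: 44·(5·44 − 3)/2 = 4774. ✓

44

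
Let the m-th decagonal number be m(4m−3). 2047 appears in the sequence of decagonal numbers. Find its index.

23

Set n(4n−3) = 2047, giving 4n² − 3n − 2047 = 0.
So n = (3 + 181) / 8 = 184/8 = 23.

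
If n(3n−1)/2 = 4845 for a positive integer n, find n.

Set n(3n−1)/2 = 4845, giving 3n² − n − 9690 = 0.
So n = (1 + 341) / 6 = 342/6 = 57.

57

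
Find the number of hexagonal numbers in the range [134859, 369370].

The n-th hexagonal number is n(2n−1).
Smallest index with value ≥ 134859: n = 260 (giving 134940).
Largest index with value ≤ 369370: n = 430 (giving 369370).
Indices 260 through 430: 171 terms.

171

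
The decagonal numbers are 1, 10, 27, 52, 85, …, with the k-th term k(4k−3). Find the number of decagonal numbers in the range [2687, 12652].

30

The n-th decagonal number is n(4n−3).
Smallest index with value ≥ 2687: n = 27 (giving 2835).
Largest index with value ≤ 12652: n = 56 (giving 12376).
Indices 27 through 56: 30 terms.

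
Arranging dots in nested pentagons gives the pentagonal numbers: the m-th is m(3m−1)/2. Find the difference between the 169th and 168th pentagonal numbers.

505

Consecutive pentagonal numbers differ by 3n − 2: here 3·169 − 2 = 505.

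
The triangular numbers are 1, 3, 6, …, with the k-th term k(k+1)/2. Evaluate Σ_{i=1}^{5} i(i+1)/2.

35

Σ i(i+1)/2 = (Σi² + Σi) / 2 over i = 1..5.
Σi = 15 and Σi² = 55.
(1·55 + 1·15) / 2 = 70/2 = 35.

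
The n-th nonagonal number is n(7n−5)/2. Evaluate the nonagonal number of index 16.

The 16th nonagonal number is n(7n−5)/2 with n = 16.
16·(7·16 − 5)/2 = 16·107/2 = 856.

856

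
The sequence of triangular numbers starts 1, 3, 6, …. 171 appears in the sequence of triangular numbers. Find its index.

18

Set n(n+1)/2 = 171, giving n² + n − 342 = 0.
The discriminant is 1 + 8·171 = 1369, and √1369 = 37.
So n = (-1 + 37) / 2 = 36/2 = 18.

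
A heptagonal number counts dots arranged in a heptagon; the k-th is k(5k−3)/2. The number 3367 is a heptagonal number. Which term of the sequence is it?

Set n(5n−3)/2 = 3367, giving 5n² − 3n − 6734 = 0.
The discriminant is 9 + 40·3367 = 134689, and √134689 = 367.
So n = (3 + 367) / 10 = 370/10 = 37.

37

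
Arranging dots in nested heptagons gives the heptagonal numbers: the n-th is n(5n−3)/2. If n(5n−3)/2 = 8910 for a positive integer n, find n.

60

Set n(5n−3)/2 = 8910, giving 5n² − 3n − 17820 = 0.
So n = (3 + 597) / 10 = 600/10 = 60.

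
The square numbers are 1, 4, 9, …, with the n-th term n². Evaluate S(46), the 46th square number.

2116

46² = 2116.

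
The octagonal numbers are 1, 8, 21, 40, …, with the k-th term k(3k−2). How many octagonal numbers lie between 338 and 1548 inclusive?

The n-th octagonal number is n(3n−2).
Smallest index with value ≥ 338: n = 11 (giving 341).
Largest index with value ≤ 1548: n = 23 (giving 1541).
Indices 11 through 23: 13 terms.

13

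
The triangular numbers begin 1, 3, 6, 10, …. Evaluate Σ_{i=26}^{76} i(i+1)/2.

73151

Σ i(i+1)/2 = (Σi² + Σi) / 2 over i = 26..76.
Σi = 2926 − 325 = 2601 and Σi² = 149226 − 5525 = 143701.
(1·143701 + 1·2601) / 2 = 146302/2 = 73151.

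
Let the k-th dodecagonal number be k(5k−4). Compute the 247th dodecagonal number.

The 247th dodecagonal number is n(5n−4) with n = 247.
247·(5·247 − 4) = 247·1231 = 304057.

304057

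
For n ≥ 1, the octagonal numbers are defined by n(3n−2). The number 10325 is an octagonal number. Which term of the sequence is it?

Set n(3n−2) = 10325, giving 3n² − 2n − 10325 = 0.
The discriminant is 4 + 12·10325 = 123904, and √123904 = 352.
So n = (2 + 352) / 6 = 354/6 = 59.

59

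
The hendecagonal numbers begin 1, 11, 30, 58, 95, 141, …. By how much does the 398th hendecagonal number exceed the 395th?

398·(9·398 − 7)/2 = 711425 and 395·(9·395 − 7)/2 = 700730.
Difference: 711425 − 700730 = 10695.

10695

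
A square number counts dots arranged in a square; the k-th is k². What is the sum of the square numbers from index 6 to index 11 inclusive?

451

Σ_{i=6}^{11} i² = 506 − 55 = 451.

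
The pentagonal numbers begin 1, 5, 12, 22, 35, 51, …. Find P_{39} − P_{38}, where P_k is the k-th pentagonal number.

115

Consecutive pentagonal numbers differ by 3n − 2: here 3·39 − 2 = 115.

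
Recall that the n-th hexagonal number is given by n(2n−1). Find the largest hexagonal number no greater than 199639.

199396

Solve n(2n−1) ≤ 199639 for integer n.
n = 316 gives 199396 ≤ 199639, while n = 317 gives 200661 > 199639; so the answer is 199396.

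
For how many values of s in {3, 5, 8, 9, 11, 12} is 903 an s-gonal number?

s = 3: P(3, 42) = 903. ✓
s = 5: P(5, 24) = 852 and P(5, 25) = 925; 903 is not s-gonal.
s = 8: P(8, 17) = 833 and P(8, 18) = 936; 903 is not s-gonal.
s = 9: P(9, 16) = 856 and P(9, 17) = 969; 903 is not s-gonal.
s = 11: P(11, 14) = 833 and P(11, 15) = 960; 903 is not s-gonal.
s = 12: P(12, 13) = 793 and P(12, 14) = 924; 903 is not s-gonal.
Hits: s ∈ {3} → 1.

1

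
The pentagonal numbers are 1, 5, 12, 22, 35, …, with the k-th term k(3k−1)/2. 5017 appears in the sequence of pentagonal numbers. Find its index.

58

Set n(3n−1)/2 = 5017, giving 3n² − n − 10034 = 0.
So n = (1 + 347) / 6 = 348/6 = 58.
Check: 58·(3·58 − 1)/2 = 5017. ✓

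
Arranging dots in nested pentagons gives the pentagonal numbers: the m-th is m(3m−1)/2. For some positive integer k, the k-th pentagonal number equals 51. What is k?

Set n(3n−1)/2 = 51, giving 3n² − n − 102 = 0.
The discriminant is 1 + 24·51 = 1225, and √1225 = 35.
So n = (1 + 35) / 6 = 36/6 = 6.
Check: 6·(3·6 − 1)/2 = 51. ✓

6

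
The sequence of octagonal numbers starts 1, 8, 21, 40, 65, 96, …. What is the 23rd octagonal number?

1541

The 23rd octagonal number is n(3n−2) with n = 23.
23·(3·23 − 2) = 23·67 = 1541.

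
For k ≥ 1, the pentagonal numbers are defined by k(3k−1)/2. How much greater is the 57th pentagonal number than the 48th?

1413

57·(3·57 − 1)/2 = 4845 and 48·(3·48 − 1)/2 = 3432.
Difference: 4845 − 3432 = 1413.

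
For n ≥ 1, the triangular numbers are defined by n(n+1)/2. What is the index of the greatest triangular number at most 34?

7

Solve n(n+1)/2 ≤ 34 for integer n.
n = 7 gives 28 ≤ 34, while n = 8 gives 36 > 34; so the answer is index 7.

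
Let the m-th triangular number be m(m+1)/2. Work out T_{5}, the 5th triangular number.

15

The 5th triangular number is n(n+1)/2 with n = 5.
5·6/2 = 30/2 = 15.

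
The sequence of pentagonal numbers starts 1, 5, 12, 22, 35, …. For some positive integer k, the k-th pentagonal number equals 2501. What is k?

41

Set n(3n−1)/2 = 2501, giving 3n² − n − 5002 = 0.
The discriminant is 1 + 24·2501 = 60025, and √60025 = 245.
So n = (1 + 245) / 6 = 246/6 = 41.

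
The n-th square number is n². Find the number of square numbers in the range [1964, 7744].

44

The n-th square number is n².
Smallest index with value ≥ 1964: n = 45 (giving 2025).
Largest index with value ≤ 7744: n = 88 (giving 7744).
Indices 45 through 88: 44 terms.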